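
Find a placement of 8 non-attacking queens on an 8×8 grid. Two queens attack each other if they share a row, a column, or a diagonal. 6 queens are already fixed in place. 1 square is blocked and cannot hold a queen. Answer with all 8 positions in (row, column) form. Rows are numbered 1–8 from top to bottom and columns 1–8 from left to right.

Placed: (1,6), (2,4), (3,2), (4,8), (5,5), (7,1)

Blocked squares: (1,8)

(1,6) (2,4) (3,2) (4,8) (5,5) (6,7) (7,1) (8,3)

Row 6: attacked by (1,6)→{1,6}; (2,4)→{4,8}; (3,2)→{2,5}; (4,8)→{6,8}; (5,5)→{4,5,6}; (7,1)→{1,2}. Safe: 3, 7. Place at column 7.
Row 8: attacked by (1,6)→{6}; (2,4)→{4}; (3,2)→{2,7}; (4,8)→{4,8}; (5,5)→{2,5,8}; (6,7)→{5,7}; (7,1)→{1,2}. Safe: 3. Place at column 3.
Columns [6, 4, 2, 8, 5, 7, 1, 3], r−c [-5, -2, 1, -4, 0, -1, 6, 5], r+c [7, 6, 5, 12, 10, 13, 8, 11] are all distinct, so no two queens attack.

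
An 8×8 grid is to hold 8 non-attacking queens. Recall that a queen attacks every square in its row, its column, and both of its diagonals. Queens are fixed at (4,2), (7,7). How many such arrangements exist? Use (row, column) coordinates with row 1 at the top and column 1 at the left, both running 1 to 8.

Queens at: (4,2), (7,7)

3

Branch on row 1: col 3 → 2; col 4 → 0; col 6 → 1; col 8 → 0.
Sum: 2 + 0 + 1 + 0 = 3.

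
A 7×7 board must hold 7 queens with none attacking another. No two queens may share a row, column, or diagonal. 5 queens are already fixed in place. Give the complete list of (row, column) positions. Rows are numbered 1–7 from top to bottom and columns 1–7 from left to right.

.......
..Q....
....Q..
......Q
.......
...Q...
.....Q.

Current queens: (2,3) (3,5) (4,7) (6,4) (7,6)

Row 1: attacked by (2,3)→{2,3,4}; (3,5)→{3,5,7}; (4,7)→{4,7}; (6,4)→{4}; (7,6)→{6}. Safe: 1. Place at column 1.
Row 5: attacked by (1,1)→{1,5}; (2,3)→{3,6}; (3,5)→{3,5,7}; (4,7)→{6,7}; (6,4)→{3,4,5}; (7,6)→{4,6}. Safe: 2. Place at column 2.
Columns [1, 3, 5, 7, 2, 4, 6], r−c [0, -1, -2, -3, 3, 2, 1], r+c [2, 5, 8, 11, 7, 10, 13] are all distinct, so no two queens attack.

(1,1) (2,3) (3,5) (4,7) (5,2) (6,4) (7,6)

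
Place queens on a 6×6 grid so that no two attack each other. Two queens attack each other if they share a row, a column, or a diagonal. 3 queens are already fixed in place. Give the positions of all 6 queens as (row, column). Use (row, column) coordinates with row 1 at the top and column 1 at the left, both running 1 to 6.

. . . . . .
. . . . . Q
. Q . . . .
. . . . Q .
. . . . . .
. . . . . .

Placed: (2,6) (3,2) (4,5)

Row 1: attacked by (2,6)→{5,6}; (3,2)→{2,4}; (4,5)→{2,5}. Safe: 1, 3. Place at column 3.
Row 5: attacked by (1,3)→{3}; (2,6)→{3,6}; (3,2)→{2,4}; (4,5)→{4,5,6}. Safe: 1. Place at column 1.
Row 6: attacked by (1,3)→{3}; (2,6)→{2,6}; (3,2)→{2,5}; (4,5)→{3,5}; (5,1)→{1,2}. Safe: 4. Place at column 4.
Columns [3, 6, 2, 5, 1, 4], r−c [-2, -4, 1, -1, 4, 2], r+c [4, 8, 5, 9, 6, 10] are all distinct, so no two queens attack.

(1,3) (2,6) (3,2) (4,5) (5,1) (6,4)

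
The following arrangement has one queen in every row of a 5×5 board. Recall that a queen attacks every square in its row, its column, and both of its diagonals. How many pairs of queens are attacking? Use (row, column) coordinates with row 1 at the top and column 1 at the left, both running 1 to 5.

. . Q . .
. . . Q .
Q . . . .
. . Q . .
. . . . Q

3

Same column: (1,3)–(4,3) (column 3).
Same diagonal: (1,3)–(2,4) (|1−2| = |3−4| = 1); (1,3)–(3,1) (|1−3| = |3−1| = 2).
Total attacking pairs: 3.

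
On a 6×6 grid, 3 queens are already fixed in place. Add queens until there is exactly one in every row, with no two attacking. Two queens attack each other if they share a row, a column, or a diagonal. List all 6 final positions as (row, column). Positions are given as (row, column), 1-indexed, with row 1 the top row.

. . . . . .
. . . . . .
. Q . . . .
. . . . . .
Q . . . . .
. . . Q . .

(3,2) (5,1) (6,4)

Row 1: attacked by (3,2)→{2,4}; (5,1)→{1,5}; (6,4)→{4}. Safe: 3, 6. Place at column 3.
Row 2: attacked by (1,3)→{2,3,4}; (3,2)→{1,2,3}; (5,1)→{1,4}; (6,4)→{4}. Safe: 5, 6. Place at column 6.
Row 4: attacked by (1,3)→{3,6}; (2,6)→{4,6}; (3,2)→{1,2,3}; (5,1)→{1,2}; (6,4)→{2,4,6}. Safe: 5. Place at column 5.
Columns [3, 6, 2, 5, 1, 4], r−c [-2, -4, 1, -1, 4, 2], r+c [4, 8, 5, 9, 6, 10] are all distinct, so no two queens attack.

(1,3) (2,6) (3,2) (4,5) (5,1) (6,4)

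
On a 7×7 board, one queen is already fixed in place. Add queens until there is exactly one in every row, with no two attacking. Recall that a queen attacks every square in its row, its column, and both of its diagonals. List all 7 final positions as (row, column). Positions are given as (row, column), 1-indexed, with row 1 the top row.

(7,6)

Row 1: attacked by (7,6)→{6}. Safe: 1, 2, 3, 4, 5, 7. Place at column 1.
Row 2: attacked by (1,1)→{1,2}; (7,6)→{1,6}. Safe: 3, 4, 5, 7. Place at column 3.
Row 3: attacked by (1,1)→{1,3}; (2,3)→{2,3,4}; (7,6)→{2,6}. Safe: 5, 7. Place at column 5.
Row 4: attacked by (1,1)→{1,4}; (2,3)→{1,3,5}; (3,5)→{4,5,6}; (7,6)→{3,6}. Safe: 2, 7. Place at column 7.
Row 5: attacked by (1,1)→{1,5}; (2,3)→{3,6}; (3,5)→{3,5,7}; (4,7)→{6,7}; (7,6)→{4,6}. Safe: 2. Place at column 2.
Row 6: attacked by (1,1)→{1,6}; (2,3)→{3,7}; (3,5)→{2,5}; (4,7)→{5,7}; (5,2)→{1,2,3}; (7,6)→{5,6,7}. Safe: 4. Place at column 4.
Columns [1, 3, 5, 7, 2, 4, 6], r−c [0, -1, -2, -3, 3, 2, 1], r+c [2, 5, 8, 11, 7, 10, 13] are all distinct, so no two queens attack.

(1,1) (2,3) (3,5) (4,7) (5,2) (6,4) (7,6)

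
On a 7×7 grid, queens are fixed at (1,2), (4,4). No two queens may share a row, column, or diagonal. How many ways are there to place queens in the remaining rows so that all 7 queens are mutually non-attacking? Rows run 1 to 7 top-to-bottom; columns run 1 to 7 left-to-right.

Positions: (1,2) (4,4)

2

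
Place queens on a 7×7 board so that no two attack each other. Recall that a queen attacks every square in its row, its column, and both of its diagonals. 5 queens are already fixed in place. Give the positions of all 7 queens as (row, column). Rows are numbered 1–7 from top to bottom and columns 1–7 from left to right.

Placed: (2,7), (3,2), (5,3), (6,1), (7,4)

Row 1: attacked by (2,7)→{6,7}; (3,2)→{2,4}; (5,3)→{3,7}; (6,1)→{1,6}; (7,4)→{4}. Safe: 5. Place at column 5.
Row 4: attacked by (1,5)→{2,5}; (2,7)→{5,7}; (3,2)→{1,2,3}; (5,3)→{2,3,4}; (6,1)→{1,3}; (7,4)→{1,4,7}. Safe: 6. Place at column 6.
Columns [5, 7, 2, 6, 3, 1, 4], r−c [-4, -5, 1, -2, 2, 5, 3], r+c [6, 9, 5, 10, 8, 7, 11] are all distinct, so no two queens attack.

(1,5) (2,7) (3,2) (4,6) (5,3) (6,1) (7,4)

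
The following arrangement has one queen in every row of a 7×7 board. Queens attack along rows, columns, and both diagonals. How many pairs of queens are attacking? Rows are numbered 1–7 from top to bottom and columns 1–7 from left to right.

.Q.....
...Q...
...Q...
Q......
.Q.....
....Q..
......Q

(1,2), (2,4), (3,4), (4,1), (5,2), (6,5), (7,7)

5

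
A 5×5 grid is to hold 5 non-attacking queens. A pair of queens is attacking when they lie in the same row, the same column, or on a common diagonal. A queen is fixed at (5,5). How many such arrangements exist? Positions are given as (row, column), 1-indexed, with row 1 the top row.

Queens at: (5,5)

2

Branch on row 1: col 2 → 1; col 3 → 1; col 4 → 0.
Sum: 1 + 1 + 0 = 2.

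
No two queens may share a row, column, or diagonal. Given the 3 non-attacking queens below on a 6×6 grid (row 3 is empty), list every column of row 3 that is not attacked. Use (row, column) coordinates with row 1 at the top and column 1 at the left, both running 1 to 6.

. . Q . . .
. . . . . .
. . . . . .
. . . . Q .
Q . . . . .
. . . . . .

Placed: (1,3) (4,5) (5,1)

columns 2

(1,3) attacks row 3 at column 3 and diagonals 1, 5.
(4,5) attacks row 3 at column 5 and diagonals 4, 6.
(5,1) attacks row 3 at column 1 and diagonals 3.
Attacked columns: {1, 3, 4, 5, 6}. Safe: {2}.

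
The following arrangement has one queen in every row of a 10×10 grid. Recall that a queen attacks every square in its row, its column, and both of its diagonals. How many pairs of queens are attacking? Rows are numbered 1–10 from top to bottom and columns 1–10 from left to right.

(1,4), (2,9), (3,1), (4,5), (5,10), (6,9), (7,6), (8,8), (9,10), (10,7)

5

Same column: (2,9)–(6,9) (column 9); (5,10)–(9,10) (column 10).
Same diagonal: (1,4)–(6,9) (|1−6| = |4−9| = 5); (4,5)–(9,10) (|4−9| = |5−10| = 5); (5,10)–(6,9) (|5−6| = |10−9| = 1).
Total attacking pairs: 5.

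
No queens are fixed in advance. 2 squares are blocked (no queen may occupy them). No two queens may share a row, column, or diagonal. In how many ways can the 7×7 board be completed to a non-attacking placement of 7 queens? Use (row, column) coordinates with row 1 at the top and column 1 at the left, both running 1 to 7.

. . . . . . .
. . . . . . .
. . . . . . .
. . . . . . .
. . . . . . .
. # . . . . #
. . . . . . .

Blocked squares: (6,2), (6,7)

29

Branch on row 1: col 1 → 2; col 2 → 7; col 3 → 3; col 4 → 4; col 5 → 4; col 6 → 5; col 7 → 4.
Sum: 2 + 7 + 3 + 4 + 4 + 5 + 4 = 29.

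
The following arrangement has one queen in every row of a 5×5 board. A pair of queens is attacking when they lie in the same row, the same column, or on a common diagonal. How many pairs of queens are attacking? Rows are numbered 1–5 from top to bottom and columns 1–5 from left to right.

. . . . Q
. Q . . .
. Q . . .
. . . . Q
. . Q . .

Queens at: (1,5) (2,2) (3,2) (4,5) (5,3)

2

Same column: (1,5)–(4,5) (column 5); (2,2)–(3,2) (column 2).
Total attacking pairs: 2.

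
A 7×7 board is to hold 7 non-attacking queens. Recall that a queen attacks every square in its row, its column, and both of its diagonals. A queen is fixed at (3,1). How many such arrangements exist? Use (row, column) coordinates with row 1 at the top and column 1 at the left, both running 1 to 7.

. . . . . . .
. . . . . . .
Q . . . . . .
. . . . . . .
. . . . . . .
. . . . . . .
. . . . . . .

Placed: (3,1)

Branch on row 1: col 2 → 2; col 4 → 1; col 5 → 1; col 6 → 1; col 7 → 1.
Sum: 2 + 1 + 1 + 1 + 1 = 6.

6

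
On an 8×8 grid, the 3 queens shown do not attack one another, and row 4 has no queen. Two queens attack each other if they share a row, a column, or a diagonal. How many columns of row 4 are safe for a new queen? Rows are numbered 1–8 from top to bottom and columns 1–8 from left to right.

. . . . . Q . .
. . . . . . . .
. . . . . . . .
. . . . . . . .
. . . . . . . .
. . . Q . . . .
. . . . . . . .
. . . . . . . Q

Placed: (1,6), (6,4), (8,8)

3

(1,6) attacks row 4 at column 6 and diagonals 3.
(6,4) attacks row 4 at column 4 and diagonals 2, 6.
(8,8) attacks row 4 at column 8 and diagonals 4.
Attacked columns: {2, 3, 4, 6, 8}. Safe: {1, 5, 7}.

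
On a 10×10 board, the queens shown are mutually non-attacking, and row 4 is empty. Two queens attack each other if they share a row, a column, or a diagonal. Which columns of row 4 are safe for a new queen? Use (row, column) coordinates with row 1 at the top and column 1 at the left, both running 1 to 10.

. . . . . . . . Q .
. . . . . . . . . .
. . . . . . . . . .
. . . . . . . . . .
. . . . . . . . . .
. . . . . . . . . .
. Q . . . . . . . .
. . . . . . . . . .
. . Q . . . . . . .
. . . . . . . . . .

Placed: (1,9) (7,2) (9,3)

columns 1, 4, 7, 10

(1,9) attacks row 4 at column 9 and diagonals 6.
(7,2) attacks row 4 at column 2 and diagonals 5.
(9,3) attacks row 4 at column 3 and diagonals 8.
Attacked columns: {2, 3, 5, 6, 8, 9}. Safe: {1, 4, 7, 10}.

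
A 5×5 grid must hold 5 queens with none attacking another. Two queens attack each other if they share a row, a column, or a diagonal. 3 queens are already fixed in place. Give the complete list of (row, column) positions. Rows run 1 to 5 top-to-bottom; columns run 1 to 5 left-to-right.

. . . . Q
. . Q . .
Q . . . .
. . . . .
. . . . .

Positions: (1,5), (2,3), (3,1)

(1,5) (2,3) (3,1) (4,4) (5,2)

Row 4: attacked by (1,5)→{2,5}; (2,3)→{1,3,5}; (3,1)→{1,2}. Safe: 4. Place at column 4.
Row 5: attacked by (1,5)→{1,5}; (2,3)→{3}; (3,1)→{1,3}; (4,4)→{3,4,5}. Safe: 2. Place at column 2.
Columns [5, 3, 1, 4, 2], r−c [-4, -1, 2, 0, 3], r+c [6, 5, 4, 8, 7] are all distinct, so no two queens attack.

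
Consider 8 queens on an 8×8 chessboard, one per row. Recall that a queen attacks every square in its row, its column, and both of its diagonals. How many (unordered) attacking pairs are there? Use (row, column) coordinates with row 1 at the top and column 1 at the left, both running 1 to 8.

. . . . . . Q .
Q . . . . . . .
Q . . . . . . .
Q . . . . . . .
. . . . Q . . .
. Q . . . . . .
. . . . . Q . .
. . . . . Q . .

Same column: (2,1)–(3,1) (column 1); (2,1)–(4,1) (column 1); (3,1)–(4,1) (column 1); (7,6)–(8,6) (column 6).
Same diagonal: (1,7)–(6,2) (|1−6| = |7−2| = 5); (2,1)–(7,6) (|2−7| = |1−6| = 5); (3,1)–(8,6) (|3−8| = |1−6| = 5).
Total attacking pairs: 7.

7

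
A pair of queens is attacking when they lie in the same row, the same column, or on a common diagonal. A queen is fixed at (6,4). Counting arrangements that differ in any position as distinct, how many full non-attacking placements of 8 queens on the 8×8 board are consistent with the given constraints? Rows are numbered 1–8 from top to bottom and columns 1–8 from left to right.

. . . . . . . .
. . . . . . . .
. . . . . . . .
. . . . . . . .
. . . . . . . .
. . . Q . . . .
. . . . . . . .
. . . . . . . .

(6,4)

12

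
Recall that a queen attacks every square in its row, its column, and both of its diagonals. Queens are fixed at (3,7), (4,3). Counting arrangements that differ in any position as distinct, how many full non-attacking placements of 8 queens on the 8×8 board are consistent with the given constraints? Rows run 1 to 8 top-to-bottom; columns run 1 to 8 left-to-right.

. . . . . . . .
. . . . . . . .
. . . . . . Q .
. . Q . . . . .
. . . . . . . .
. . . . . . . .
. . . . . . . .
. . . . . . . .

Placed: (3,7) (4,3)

2

Branch on row 1: col 1 → 0; col 2 → 0; col 4 → 2; col 8 → 0.
Sum: 0 + 0 + 2 + 0 = 2.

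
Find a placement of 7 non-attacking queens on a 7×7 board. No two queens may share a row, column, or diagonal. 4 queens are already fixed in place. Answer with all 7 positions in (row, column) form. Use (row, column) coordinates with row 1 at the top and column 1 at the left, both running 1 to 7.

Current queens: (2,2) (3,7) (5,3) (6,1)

(1,4) (2,2) (3,7) (4,5) (5,3) (6,1) (7,6)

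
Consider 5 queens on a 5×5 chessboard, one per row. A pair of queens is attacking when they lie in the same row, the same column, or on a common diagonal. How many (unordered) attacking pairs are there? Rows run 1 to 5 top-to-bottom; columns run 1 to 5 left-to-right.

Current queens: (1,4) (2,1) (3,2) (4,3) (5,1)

Same column: (2,1)–(5,1) (column 1).
Same diagonal: (1,4)–(3,2) (|1−3| = |4−2| = 2); (2,1)–(3,2) (|2−3| = |1−2| = 1); (2,1)–(4,3) (|2−4| = |1−3| = 2); (3,2)–(4,3) (|3−4| = |2−3| = 1).
Total attacking pairs: 5.

5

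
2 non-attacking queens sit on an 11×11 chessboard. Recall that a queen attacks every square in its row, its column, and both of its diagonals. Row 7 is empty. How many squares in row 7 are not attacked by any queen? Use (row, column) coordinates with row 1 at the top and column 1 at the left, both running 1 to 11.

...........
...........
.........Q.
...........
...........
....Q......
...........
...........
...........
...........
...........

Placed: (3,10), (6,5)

(3,10) attacks row 7 at column 10 and diagonals 6.
(6,5) attacks row 7 at column 5 and diagonals 4, 6.
Attacked columns: {4, 5, 6, 10}. Safe: {1, 2, 3, 7, 8, 9, 11}.

7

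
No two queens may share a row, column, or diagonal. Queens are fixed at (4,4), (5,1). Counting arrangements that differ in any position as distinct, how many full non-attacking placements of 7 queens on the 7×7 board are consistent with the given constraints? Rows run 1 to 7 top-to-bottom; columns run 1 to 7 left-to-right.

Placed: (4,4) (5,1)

2

Branch on row 1: col 2 → 1; col 3 → 0; col 6 → 1.
Sum: 1 + 0 + 1 = 2.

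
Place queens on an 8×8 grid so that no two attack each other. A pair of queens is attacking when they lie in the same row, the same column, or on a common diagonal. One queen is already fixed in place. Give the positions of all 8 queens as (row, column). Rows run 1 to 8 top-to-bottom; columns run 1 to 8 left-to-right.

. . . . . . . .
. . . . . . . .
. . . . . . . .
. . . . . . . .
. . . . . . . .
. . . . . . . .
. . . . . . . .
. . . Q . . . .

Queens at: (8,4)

Row 1: attacked by (8,4)→{4}. Safe: 1, 2, 3, 5, 6, 7, 8. Place at column 5.
Row 2: attacked by (1,5)→{4,5,6}; (8,4)→{4}. Safe: 1, 2, 3, 7, 8. Place at column 3.
Row 3: attacked by (1,5)→{3,5,7}; (2,3)→{2,3,4}; (8,4)→{4}. Safe: 1, 6, 8. Place at column 1.
Row 4: attacked by (1,5)→{2,5,8}; (2,3)→{1,3,5}; (3,1)→{1,2}; (8,4)→{4,8}. Safe: 6, 7. Place at column 7.
Row 5: attacked by (1,5)→{1,5}; (2,3)→{3,6}; (3,1)→{1,3}; (4,7)→{6,7,8}; (8,4)→{1,4,7}. Safe: 2. Place at column 2.
Row 6: attacked by (1,5)→{5}; (2,3)→{3,7}; (3,1)→{1,4}; (4,7)→{5,7}; (5,2)→{1,2,3}; (8,4)→{2,4,6}. Safe: 8. Place at column 8.
Row 7: attacked by (1,5)→{5}; (2,3)→{3,8}; (3,1)→{1,5}; (4,7)→{4,7}; (5,2)→{2,4}; (6,8)→{7,8}; (8,4)→{3,4,5}. Safe: 6. Place at column 6.
Columns [5, 3, 1, 7, 2, 8, 6, 4], r−c [-4, -1, 2, -3, 3, -2, 1, 4], r+c [6, 5, 4, 11, 7, 14, 13, 12] are all distinct, so no two queens attack.

(1,5) (2,3) (3,1) (4,7) (5,2) (6,8) (7,6) (8,4)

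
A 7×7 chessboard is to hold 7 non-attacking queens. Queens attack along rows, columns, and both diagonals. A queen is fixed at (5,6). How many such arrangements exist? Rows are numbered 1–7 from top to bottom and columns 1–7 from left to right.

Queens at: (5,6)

6

Branch on row 1: col 1 → 1; col 3 → 1; col 4 → 2; col 5 → 1; col 7 → 1.
Sum: 1 + 1 + 2 + 1 + 1 = 6.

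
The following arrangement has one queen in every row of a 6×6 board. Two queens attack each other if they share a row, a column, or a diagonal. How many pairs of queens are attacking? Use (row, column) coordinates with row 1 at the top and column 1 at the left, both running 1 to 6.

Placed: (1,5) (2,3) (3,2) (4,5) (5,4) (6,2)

Same column: (1,5)–(4,5) (column 5); (3,2)–(6,2) (column 2).
Same diagonal: (2,3)–(3,2) (|2−3| = |3−2| = 1); (2,3)–(4,5) (|2−4| = |3−5| = 2); (3,2)–(5,4) (|3−5| = |2−4| = 2); (4,5)–(5,4) (|4−5| = |5−4| = 1).
Total attacking pairs: 6.

6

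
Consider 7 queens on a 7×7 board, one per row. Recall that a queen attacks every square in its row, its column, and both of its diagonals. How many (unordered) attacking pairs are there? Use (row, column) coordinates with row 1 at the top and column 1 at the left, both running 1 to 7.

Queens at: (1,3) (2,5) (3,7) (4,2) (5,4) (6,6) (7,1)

0

All columns are distinct and no two queens satisfy |Δrow| = |Δcol|, so no pair attacks.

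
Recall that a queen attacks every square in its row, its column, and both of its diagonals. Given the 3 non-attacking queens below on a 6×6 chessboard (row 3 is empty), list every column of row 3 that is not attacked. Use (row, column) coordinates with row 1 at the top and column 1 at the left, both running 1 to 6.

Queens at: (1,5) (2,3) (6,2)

columns 1, 6

(1,5) attacks row 3 at column 5 and diagonals 3.
(2,3) attacks row 3 at column 3 and diagonals 2, 4.
(6,2) attacks row 3 at column 2 and diagonals 5.
Attacked columns: {2, 3, 4, 5}. Safe: {1, 6}.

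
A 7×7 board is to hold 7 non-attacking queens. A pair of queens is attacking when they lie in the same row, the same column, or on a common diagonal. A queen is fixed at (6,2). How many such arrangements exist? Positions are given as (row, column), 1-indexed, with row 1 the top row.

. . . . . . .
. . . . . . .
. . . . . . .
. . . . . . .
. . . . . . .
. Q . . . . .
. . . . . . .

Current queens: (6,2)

4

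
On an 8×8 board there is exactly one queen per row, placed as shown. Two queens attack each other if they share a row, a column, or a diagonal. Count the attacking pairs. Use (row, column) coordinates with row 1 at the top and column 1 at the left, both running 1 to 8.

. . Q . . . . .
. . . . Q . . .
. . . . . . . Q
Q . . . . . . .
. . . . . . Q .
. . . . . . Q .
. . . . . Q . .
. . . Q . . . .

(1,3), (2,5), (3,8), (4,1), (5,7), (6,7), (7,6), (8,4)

Same column: (5,7)–(6,7) (column 7).
Same diagonal: (1,3)–(5,7) (|1−5| = |3−7| = 4); (5,7)–(8,4) (|5−8| = |7−4| = 3); (6,7)–(7,6) (|6−7| = |7−6| = 1).
Total attacking pairs: 4.

4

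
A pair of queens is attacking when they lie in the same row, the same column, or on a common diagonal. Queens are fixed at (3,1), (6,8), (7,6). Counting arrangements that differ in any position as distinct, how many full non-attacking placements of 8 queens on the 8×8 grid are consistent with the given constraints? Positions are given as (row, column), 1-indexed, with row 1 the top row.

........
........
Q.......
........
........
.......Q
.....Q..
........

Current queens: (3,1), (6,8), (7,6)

2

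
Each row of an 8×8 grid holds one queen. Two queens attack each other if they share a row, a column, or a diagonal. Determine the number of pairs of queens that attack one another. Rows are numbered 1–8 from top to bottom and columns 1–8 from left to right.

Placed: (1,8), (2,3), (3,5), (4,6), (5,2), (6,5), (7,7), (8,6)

4

Same column: (3,5)–(6,5) (column 5); (4,6)–(8,6) (column 6).
Same diagonal: (3,5)–(4,6) (|3−4| = |5−6| = 1); (7,7)–(8,6) (|7−8| = |7−6| = 1).
Total attacking pairs: 4.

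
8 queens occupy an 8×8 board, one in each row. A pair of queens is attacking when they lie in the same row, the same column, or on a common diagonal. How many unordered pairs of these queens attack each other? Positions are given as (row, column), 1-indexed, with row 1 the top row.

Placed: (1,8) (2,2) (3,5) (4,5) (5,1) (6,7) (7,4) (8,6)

Same column: (3,5)–(4,5) (column 5).
Same diagonal: (1,8)–(4,5) (|1−4| = |8−5| = 3); (4,5)–(6,7) (|4−6| = |5−7| = 2).
Total attacking pairs: 3.

3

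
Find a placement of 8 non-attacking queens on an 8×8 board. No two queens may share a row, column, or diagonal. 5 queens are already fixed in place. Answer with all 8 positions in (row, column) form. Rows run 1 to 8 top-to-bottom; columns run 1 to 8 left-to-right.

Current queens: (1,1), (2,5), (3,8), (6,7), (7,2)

(1,1) (2,5) (3,8) (4,6) (5,3) (6,7) (7,2) (8,4)

Row 4: attacked by (1,1)→{1,4}; (2,5)→{3,5,7}; (3,8)→{7,8}; (6,7)→{5,7}; (7,2)→{2,5}. Safe: 6. Place at column 6.
Row 5: attacked by (1,1)→{1,5}; (2,5)→{2,5,8}; (3,8)→{6,8}; (4,6)→{5,6,7}; (6,7)→{6,7,8}; (7,2)→{2,4}. Safe: 3. Place at column 3.
Row 8: attacked by (1,1)→{1,8}; (2,5)→{5}; (3,8)→{3,8}; (4,6)→{2,6}; (5,3)→{3,6}; (6,7)→{5,7}; (7,2)→{1,2,3}. Safe: 4. Place at column 4.
Columns [1, 5, 8, 6, 3, 7, 2, 4], r−c [0, -3, -5, -2, 2, -1, 5, 4], r+c [2, 7, 11, 10, 8, 13, 9, 12] are all distinct, so no two queens attack.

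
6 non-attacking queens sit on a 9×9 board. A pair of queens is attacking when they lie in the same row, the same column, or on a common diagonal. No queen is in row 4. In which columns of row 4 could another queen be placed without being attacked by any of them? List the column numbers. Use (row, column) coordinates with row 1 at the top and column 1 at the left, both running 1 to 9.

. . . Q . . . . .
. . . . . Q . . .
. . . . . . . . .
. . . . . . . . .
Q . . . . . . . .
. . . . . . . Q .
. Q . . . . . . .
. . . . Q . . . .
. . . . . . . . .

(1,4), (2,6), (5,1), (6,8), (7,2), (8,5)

(1,4) attacks row 4 at column 4 and diagonals 1, 7.
(2,6) attacks row 4 at column 6 and diagonals 4, 8.
(5,1) attacks row 4 at column 1 and diagonals 2.
(6,8) attacks row 4 at column 8 and diagonals 6.
(7,2) attacks row 4 at column 2 and diagonals 5.
(8,5) attacks row 4 at column 5 and diagonals 1, 9.
Attacked columns: {1, 2, 4, 5, 6, 7, 8, 9}. Safe: {3}.

columns 3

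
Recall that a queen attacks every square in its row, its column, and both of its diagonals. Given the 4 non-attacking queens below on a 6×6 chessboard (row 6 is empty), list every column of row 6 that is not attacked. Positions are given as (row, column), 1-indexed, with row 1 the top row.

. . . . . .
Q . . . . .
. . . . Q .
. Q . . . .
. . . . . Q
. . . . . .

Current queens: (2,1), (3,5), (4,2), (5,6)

(2,1) attacks row 6 at column 1 and diagonals 5.
(3,5) attacks row 6 at column 5 and diagonals 2.
(4,2) attacks row 6 at column 2 and diagonals 4.
(5,6) attacks row 6 at column 6 and diagonals 5.
Attacked columns: {1, 2, 4, 5, 6}. Safe: {3}.

columns 3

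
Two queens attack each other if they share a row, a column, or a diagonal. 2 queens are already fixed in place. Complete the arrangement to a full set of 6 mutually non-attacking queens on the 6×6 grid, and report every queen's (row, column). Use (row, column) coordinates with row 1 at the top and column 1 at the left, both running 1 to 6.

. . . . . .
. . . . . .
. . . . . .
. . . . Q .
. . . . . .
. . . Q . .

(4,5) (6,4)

(1,3) (2,6) (3,2) (4,5) (5,1) (6,4)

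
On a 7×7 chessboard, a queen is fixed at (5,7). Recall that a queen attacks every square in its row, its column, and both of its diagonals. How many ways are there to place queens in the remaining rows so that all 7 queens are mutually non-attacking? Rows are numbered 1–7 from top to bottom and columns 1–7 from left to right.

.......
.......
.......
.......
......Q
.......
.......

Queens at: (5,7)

6

Branch on row 1: col 1 → 1; col 2 → 2; col 4 → 0; col 5 → 1; col 6 → 2.
Sum: 1 + 2 + 0 + 1 + 2 = 6.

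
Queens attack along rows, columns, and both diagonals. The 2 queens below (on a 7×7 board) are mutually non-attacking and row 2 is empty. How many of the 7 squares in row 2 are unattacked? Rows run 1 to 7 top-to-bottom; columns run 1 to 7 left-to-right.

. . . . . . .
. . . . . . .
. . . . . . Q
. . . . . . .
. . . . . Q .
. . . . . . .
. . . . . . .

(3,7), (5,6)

(3,7) attacks row 2 at column 7 and diagonals 6.
(5,6) attacks row 2 at column 6 and diagonals 3.
Attacked columns: {3, 6, 7}. Safe: {1, 2, 4, 5}.

4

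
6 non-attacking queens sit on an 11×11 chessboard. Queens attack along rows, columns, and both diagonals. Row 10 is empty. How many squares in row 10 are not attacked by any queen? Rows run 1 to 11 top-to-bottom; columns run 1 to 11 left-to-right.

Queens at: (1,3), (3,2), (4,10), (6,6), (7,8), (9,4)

(1,3) attacks row 10 at column 3.
(3,2) attacks row 10 at column 2 and diagonals 9.
(4,10) attacks row 10 at column 10 and diagonals 4.
(6,6) attacks row 10 at column 6 and diagonals 2, 10.
(7,8) attacks row 10 at column 8 and diagonals 5, 11.
(9,4) attacks row 10 at column 4 and diagonals 3, 5.
Attacked columns: {2, 3, 4, 5, 6, 8, 9, 10, 11}. Safe: {1, 7}.

2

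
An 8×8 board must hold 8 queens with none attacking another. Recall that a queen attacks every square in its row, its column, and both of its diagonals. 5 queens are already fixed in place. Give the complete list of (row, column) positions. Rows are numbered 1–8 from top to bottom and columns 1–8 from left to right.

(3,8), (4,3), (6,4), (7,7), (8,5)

Row 1: attacked by (3,8)→{6,8}; (4,3)→{3,6}; (6,4)→{4}; (7,7)→{1,7}; (8,5)→{5}. Safe: 2. Place at column 2.
Row 2: attacked by (1,2)→{1,2,3}; (3,8)→{7,8}; (4,3)→{1,3,5}; (6,4)→{4,8}; (7,7)→{2,7}; (8,5)→{5}. Safe: 6. Place at column 6.
Row 5: attacked by (1,2)→{2,6}; (2,6)→{3,6}; (3,8)→{6,8}; (4,3)→{2,3,4}; (6,4)→{3,4,5}; (7,7)→{5,7}; (8,5)→{2,5,8}. Safe: 1. Place at column 1.
Columns [2, 6, 8, 3, 1, 4, 7, 5], r−c [-1, -4, -5, 1, 4, 2, 0, 3], r+c [3, 8, 11, 7, 6, 10, 14, 13] are all distinct, so no two queens attack.

(1,2) (2,6) (3,8) (4,3) (5,1) (6,4) (7,7) (8,5)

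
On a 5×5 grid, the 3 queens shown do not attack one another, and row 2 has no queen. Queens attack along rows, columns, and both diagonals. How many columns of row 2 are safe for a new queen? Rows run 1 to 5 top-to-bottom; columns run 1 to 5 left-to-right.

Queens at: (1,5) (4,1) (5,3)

1

(1,5) attacks row 2 at column 5 and diagonals 4.
(4,1) attacks row 2 at column 1 and diagonals 3.
(5,3) attacks row 2 at column 3.
Attacked columns: {1, 3, 4, 5}. Safe: {2}.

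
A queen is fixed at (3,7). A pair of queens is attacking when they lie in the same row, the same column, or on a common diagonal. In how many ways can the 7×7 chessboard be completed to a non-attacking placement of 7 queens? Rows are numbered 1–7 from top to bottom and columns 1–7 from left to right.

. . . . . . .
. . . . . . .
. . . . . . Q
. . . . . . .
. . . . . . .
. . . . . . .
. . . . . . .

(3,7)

6

Branch on row 1: col 1 → 1; col 2 → 1; col 3 → 1; col 4 → 1; col 6 → 2.
Sum: 1 + 1 + 1 + 1 + 2 = 6.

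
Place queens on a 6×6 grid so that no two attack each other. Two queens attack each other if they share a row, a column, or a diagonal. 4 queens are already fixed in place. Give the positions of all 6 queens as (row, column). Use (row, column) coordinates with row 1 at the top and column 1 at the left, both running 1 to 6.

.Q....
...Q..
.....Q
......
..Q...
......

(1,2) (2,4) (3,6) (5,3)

Row 4: attacked by (1,2)→{2,5}; (2,4)→{2,4,6}; (3,6)→{5,6}; (5,3)→{2,3,4}. Safe: 1. Place at column 1.
Row 6: attacked by (1,2)→{2}; (2,4)→{4}; (3,6)→{3,6}; (4,1)→{1,3}; (5,3)→{2,3,4}. Safe: 5. Place at column 5.
Columns [2, 4, 6, 1, 3, 5], r−c [-1, -2, -3, 3, 2, 1], r+c [3, 6, 9, 5, 8, 11] are all distinct, so no two queens attack.

(1,2) (2,4) (3,6) (4,1) (5,3) (6,5)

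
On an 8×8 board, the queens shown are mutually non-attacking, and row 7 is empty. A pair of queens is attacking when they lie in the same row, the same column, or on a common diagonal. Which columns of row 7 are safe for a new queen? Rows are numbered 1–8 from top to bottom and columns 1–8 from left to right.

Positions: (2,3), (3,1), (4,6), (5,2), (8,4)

columns 7

(2,3) attacks row 7 at column 3 and diagonals 8.
(3,1) attacks row 7 at column 1 and diagonals 5.
(4,6) attacks row 7 at column 6 and diagonals 3.
(5,2) attacks row 7 at column 2 and diagonals 4.
(8,4) attacks row 7 at column 4 and diagonals 3, 5.
Attacked columns: {1, 2, 3, 4, 5, 6, 8}. Safe: {7}.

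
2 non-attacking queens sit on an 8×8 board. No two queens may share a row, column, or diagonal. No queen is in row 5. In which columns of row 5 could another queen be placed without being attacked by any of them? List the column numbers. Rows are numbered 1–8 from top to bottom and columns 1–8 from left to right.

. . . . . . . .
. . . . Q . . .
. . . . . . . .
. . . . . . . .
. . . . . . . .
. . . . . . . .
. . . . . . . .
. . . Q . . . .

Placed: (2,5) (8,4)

(2,5) attacks row 5 at column 5 and diagonals 2, 8.
(8,4) attacks row 5 at column 4 and diagonals 1, 7.
Attacked columns: {1, 2, 4, 5, 7, 8}. Safe: {3, 6}.

columns 3, 6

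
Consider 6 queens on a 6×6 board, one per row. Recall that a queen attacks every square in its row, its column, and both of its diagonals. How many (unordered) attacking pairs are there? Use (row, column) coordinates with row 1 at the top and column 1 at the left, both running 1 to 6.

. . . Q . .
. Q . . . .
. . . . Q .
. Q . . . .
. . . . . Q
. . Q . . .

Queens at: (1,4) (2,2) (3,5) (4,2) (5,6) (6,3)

Same column: (2,2)–(4,2) (column 2).
Total attacking pairs: 1.

1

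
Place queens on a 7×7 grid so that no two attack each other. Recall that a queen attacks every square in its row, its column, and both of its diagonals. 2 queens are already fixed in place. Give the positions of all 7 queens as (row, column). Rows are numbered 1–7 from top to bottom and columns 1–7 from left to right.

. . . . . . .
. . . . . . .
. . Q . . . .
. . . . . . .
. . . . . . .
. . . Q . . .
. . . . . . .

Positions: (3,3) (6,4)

(1,2) (2,5) (3,3) (4,1) (5,7) (6,4) (7,6)

Row 1: attacked by (3,3)→{1,3,5}; (6,4)→{4}. Safe: 2, 6, 7. Place at column 2.
Row 2: attacked by (1,2)→{1,2,3}; (3,3)→{2,3,4}; (6,4)→{4}. Safe: 5, 6, 7. Place at column 5.
Row 4: attacked by (1,2)→{2,5}; (2,5)→{3,5,7}; (3,3)→{2,3,4}; (6,4)→{2,4,6}. Safe: 1. Place at column 1.
Row 5: attacked by (1,2)→{2,6}; (2,5)→{2,5}; (3,3)→{1,3,5}; (4,1)→{1,2}; (6,4)→{3,4,5}. Safe: 7. Place at column 7.
Row 7: attacked by (1,2)→{2}; (2,5)→{5}; (3,3)→{3,7}; (4,1)→{1,4}; (5,7)→{5,7}; (6,4)→{3,4,5}. Safe: 6. Place at column 6.
Columns [2, 5, 3, 1, 7, 4, 6], r−c [-1, -3, 0, 3, -2, 2, 1], r+c [3, 7, 6, 5, 12, 10, 13] are all distinct, so no two queens attack.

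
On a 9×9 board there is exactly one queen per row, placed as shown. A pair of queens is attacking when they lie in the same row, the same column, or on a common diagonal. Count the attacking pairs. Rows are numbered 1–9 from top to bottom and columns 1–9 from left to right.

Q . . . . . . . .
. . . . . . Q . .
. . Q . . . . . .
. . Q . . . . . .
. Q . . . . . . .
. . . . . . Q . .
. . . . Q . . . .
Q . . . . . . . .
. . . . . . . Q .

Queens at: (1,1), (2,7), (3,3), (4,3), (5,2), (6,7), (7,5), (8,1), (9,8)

7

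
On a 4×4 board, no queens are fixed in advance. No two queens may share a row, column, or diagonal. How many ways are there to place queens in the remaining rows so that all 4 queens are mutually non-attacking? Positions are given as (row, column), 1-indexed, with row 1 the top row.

2

Branch on row 1: col 1 → 0; col 2 → 1; col 3 → 1; col 4 → 0.
Sum: 0 + 1 + 1 + 0 = 2.
(This is the classic 4-queens count.)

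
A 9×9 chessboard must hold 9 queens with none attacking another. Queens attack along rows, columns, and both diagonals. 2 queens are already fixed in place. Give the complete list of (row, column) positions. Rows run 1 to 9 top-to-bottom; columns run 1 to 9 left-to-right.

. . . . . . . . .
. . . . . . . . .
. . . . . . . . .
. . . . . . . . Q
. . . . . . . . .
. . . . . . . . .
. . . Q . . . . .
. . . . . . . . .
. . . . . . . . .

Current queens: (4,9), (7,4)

(1,2) (2,8) (3,6) (4,9) (5,3) (6,1) (7,4) (8,7) (9,5)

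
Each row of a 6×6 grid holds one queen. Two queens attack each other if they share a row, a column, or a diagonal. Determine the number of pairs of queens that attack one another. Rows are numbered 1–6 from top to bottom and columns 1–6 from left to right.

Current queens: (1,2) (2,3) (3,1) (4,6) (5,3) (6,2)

Same column: (1,2)–(6,2) (column 2); (2,3)–(5,3) (column 3).
Same diagonal: (1,2)–(2,3) (|1−2| = |2−3| = 1); (3,1)–(5,3) (|3−5| = |1−3| = 2); (5,3)–(6,2) (|5−6| = |3−2| = 1).
Total attacking pairs: 5.

5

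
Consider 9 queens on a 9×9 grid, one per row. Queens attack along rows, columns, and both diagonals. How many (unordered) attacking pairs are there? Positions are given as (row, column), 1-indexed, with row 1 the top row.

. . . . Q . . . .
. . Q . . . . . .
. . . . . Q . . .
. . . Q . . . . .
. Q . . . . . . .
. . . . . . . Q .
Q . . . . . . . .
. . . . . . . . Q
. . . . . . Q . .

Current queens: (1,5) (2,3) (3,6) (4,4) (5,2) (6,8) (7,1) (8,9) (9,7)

Same diagonal: (2,3)–(8,9) (|2−8| = |3−9| = 6); (4,4)–(7,1) (|4−7| = |4−1| = 3).
Total attacking pairs: 2.

2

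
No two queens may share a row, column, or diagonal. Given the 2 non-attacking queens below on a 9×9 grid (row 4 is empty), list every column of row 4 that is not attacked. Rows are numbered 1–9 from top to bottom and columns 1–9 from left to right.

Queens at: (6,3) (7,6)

(6,3) attacks row 4 at column 3 and diagonals 1, 5.
(7,6) attacks row 4 at column 6 and diagonals 3, 9.
Attacked columns: {1, 3, 5, 6, 9}. Safe: {2, 4, 7, 8}.

columns 2, 4, 7, 8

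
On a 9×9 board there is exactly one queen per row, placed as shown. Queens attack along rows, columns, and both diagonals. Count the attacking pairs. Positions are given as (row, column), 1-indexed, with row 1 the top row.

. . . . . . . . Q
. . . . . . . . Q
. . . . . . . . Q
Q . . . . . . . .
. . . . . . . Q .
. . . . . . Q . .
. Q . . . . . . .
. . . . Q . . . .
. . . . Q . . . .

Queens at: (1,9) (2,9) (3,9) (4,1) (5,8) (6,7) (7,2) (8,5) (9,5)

8

Same column: (1,9)–(2,9) (column 9); (1,9)–(3,9) (column 9); (2,9)–(3,9) (column 9); (8,5)–(9,5) (column 5).
Same diagonal: (4,1)–(8,5) (|4−8| = |1−5| = 4); (5,8)–(6,7) (|5−6| = |8−7| = 1); (5,8)–(8,5) (|5−8| = |8−5| = 3); (6,7)–(8,5) (|6−8| = |7−5| = 2).
Total attacking pairs: 8.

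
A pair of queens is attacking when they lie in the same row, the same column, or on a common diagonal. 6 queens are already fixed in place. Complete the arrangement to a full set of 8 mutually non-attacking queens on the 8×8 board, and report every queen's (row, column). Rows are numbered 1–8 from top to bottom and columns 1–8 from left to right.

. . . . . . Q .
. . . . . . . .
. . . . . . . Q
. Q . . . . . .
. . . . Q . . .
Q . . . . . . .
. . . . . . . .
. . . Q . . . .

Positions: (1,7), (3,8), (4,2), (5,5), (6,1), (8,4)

(1,7) (2,3) (3,8) (4,2) (5,5) (6,1) (7,6) (8,4)

Row 2: attacked by (1,7)→{6,7,8}; (3,8)→{7,8}; (4,2)→{2,4}; (5,5)→{2,5,8}; (6,1)→{1,5}; (8,4)→{4}. Safe: 3. Place at column 3.
Row 7: attacked by (1,7)→{1,7}; (2,3)→{3,8}; (3,8)→{4,8}; (4,2)→{2,5}; (5,5)→{3,5,7}; (6,1)→{1,2}; (8,4)→{3,4,5}. Safe: 6. Place at column 6.
Columns [7, 3, 8, 2, 5, 1, 6, 4], r−c [-6, -1, -5, 2, 0, 5, 1, 4], r+c [8, 5, 11, 6, 10, 7, 13, 12] are all distinct, so no two queens attack.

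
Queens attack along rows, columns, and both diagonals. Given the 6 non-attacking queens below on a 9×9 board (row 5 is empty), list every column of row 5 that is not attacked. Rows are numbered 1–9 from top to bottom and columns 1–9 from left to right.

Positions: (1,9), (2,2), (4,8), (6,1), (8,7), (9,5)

columns 3, 6

(1,9) attacks row 5 at column 9 and diagonals 5.
(2,2) attacks row 5 at column 2 and diagonals 5.
(4,8) attacks row 5 at column 8 and diagonals 7, 9.
(6,1) attacks row 5 at column 1 and diagonals 2.
(8,7) attacks row 5 at column 7 and diagonals 4.
(9,5) attacks row 5 at column 5 and diagonals 1, 9.
Attacked columns: {1, 2, 4, 5, 7, 8, 9}. Safe: {3, 6}.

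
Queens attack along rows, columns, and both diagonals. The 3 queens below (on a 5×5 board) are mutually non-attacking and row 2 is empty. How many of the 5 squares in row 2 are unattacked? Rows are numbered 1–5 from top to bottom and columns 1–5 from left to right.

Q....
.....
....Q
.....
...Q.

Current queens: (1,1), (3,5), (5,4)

1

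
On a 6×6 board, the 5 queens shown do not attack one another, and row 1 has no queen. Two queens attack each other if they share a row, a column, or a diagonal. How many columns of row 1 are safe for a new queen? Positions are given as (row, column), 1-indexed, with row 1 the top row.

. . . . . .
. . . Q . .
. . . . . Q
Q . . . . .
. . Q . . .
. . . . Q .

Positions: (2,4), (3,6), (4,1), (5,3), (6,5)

(2,4) attacks row 1 at column 4 and diagonals 3, 5.
(3,6) attacks row 1 at column 6 and diagonals 4.
(4,1) attacks row 1 at column 1 and diagonals 4.
(5,3) attacks row 1 at column 3.
(6,5) attacks row 1 at column 5.
Attacked columns: {1, 3, 4, 5, 6}. Safe: {2}.

1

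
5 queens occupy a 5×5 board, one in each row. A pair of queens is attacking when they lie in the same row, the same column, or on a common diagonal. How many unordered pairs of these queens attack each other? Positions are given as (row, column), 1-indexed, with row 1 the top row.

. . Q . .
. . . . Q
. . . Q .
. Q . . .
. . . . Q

Same column: (2,5)–(5,5) (column 5).
Same diagonal: (2,5)–(3,4) (|2−3| = |5−4| = 1).
Total attacking pairs: 2.

2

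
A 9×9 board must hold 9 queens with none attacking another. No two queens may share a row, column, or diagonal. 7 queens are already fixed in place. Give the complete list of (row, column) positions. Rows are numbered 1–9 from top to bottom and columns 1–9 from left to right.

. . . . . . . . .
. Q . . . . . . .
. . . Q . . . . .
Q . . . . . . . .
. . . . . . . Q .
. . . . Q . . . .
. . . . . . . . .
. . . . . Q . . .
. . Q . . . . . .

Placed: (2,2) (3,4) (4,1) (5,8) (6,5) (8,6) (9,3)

Row 1: attacked by (2,2)→{1,2,3}; (3,4)→{2,4,6}; (4,1)→{1,4}; (5,8)→{4,8}; (6,5)→{5}; (8,6)→{6}; (9,3)→{3}. Safe: 7, 9. Place at column 7.
Row 7: attacked by (1,7)→{1,7}; (2,2)→{2,7}; (3,4)→{4,8}; (4,1)→{1,4}; (5,8)→{6,8}; (6,5)→{4,5,6}; (8,6)→{5,6,7}; (9,3)→{1,3,5}. Safe: 9. Place at column 9.
Columns [7, 2, 4, 1, 8, 5, 9, 6, 3], r−c [-6, 0, -1, 3, -3, 1, -2, 2, 6], r+c [8, 4, 7, 5, 13, 11, 16, 14, 12] are all distinct, so no two queens attack.

(1,7) (2,2) (3,4) (4,1) (5,8) (6,5) (7,9) (8,6) (9,3)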